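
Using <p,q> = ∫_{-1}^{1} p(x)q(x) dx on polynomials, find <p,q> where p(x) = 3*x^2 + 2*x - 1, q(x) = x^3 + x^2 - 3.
<p,q> = 4/3

Expand the product: p(x)·q(x) = 3*x^5 + 5*x^4 + x^3 - 10*x^2 - 6*x + 3.
∫_{-1}^{1} of each monomial x^k gives [2/(k+1) if k even, 0 if k odd]. Integrating term-by-term (or equivalently evaluating the antiderivative F(x) = x^6/2 + x^5 + x^4/4 - 10*x^3/3 - 3*x^2 + 3*x at the endpoints):
  F(1) − F(−1) = -19/12 − (-35/12) = 4/3.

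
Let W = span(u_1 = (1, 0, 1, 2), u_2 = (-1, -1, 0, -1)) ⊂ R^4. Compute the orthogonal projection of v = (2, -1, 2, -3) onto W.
proj_W(v) = (-2/3, -2/3, 0, -2/3)

Set up U = [u_1 | ... | u_2] ∈ R^(4×2). The projector onto W = col(U) is P = U (U^T U)^(-1) U^T.
Compute U^T U =
  [6, -3]
  [-3, 3],
and U^T v = (-2, 2).
Solve U^T U · c = U^T v for the coefficients: c = (0, 2/3). The projection is proj_W(v) = U c.
Check: (v - proj_W(v)) · u_1 = 0  (should be 0).
Check: (v - proj_W(v)) · u_2 = 0  (should be 0).
Result: proj_W(v) = (-2/3, -2/3, 0, -2/3).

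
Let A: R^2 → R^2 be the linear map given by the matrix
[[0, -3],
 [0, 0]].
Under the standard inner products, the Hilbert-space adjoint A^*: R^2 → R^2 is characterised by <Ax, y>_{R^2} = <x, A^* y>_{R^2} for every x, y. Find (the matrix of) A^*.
A^* = A^T =
[[0, 0],
 [-3, 0]]

For real matrices with standard dot products, the defining identity <Ax, y> = <x, A^* y> gives (Ax)^T y = x^T (A^*) y, i.e. x^T A^T y = x^T (A^*) y. Since this holds for all x, y, we must have A^* = A^T. Therefore
A^* =
[[0, 0],
 [-3, 0]].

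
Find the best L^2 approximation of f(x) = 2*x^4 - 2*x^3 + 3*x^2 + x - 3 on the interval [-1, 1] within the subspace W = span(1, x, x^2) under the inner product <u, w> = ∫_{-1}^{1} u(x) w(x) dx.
g(x) = 33*x^2/7 - x/5 - 111/35

The best approximation g ∈ W is the orthogonal projection of f onto W. Writing g = a_0 + a_1 x + a_2 x^2, the coefficients solve the normal equations G · a = b where
  G_{ij} = <φ_i, φ_j> and b_i = <f, φ_i>, with φ_0 = 1, φ_1 = x, φ_2 = x^2.
G =
  [2, 0, 2/3]
  [0, 2/3, 0]
  [2/3, 0, 2/5],
b = (-16/5, -2/15, -8/35).
Solving gives a_0 = -111/35, a_1 = -1/5, a_2 = 33/7, so
  g(x) = 33*x^2/7 - x/5 - 111/35.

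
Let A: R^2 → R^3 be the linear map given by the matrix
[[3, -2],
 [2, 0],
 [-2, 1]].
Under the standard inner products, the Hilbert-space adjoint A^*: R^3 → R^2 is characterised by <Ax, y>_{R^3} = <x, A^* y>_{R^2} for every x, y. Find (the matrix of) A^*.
A^* = A^T =
[[3, 2, -2],
 [-2, 0, 1]]

For real matrices with standard dot products, the defining identity <Ax, y> = <x, A^* y> gives (Ax)^T y = x^T (A^*) y, i.e. x^T A^T y = x^T (A^*) y. Since this holds for all x, y, we must have A^* = A^T. Therefore
A^* =
[[3, 2, -2],
 [-2, 0, 1]].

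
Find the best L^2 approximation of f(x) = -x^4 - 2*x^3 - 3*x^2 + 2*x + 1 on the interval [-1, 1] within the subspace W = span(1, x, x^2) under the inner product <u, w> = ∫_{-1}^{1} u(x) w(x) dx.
g(x) = -27*x^2/7 + 4*x/5 + 38/35

The best approximation g ∈ W is the orthogonal projection of f onto W. Writing g = a_0 + a_1 x + a_2 x^2, the coefficients solve the normal equations G · a = b where
  G_{ij} = <φ_i, φ_j> and b_i = <f, φ_i>, with φ_0 = 1, φ_1 = x, φ_2 = x^2.
G =
  [2, 0, 2/3]
  [0, 2/3, 0]
  [2/3, 0, 2/5],
b = (-2/5, 8/15, -86/105).
Solving gives a_0 = 38/35, a_1 = 4/5, a_2 = -27/7, so
  g(x) = -27*x^2/7 + 4*x/5 + 38/35.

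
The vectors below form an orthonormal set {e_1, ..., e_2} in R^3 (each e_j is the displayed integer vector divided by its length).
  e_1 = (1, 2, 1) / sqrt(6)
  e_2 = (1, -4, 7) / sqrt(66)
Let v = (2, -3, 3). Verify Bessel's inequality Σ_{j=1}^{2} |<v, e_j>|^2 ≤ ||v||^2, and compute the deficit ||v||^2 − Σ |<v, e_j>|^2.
Σ |<v, e_j>|^2 = 206/11; ||v||^2 = 22; deficit = 36/11

Write each e_j = u_j / sqrt(<u_j, u_j>) where u_j is the displayed integer vector. Then <v, e_j> = <v, u_j> / sqrt(<u_j, u_j>), so |<v, e_j>|^2 = <v, u_j>^2 / <u_j, u_j>.
Coefficients: <v, e_1> = -1/sqrt(6), <v, e_2> = 35/sqrt(66).
Square and sum: Σ |<v, e_j>|^2 = 206/11.
Compute ||v||^2 = v·v = 22.
Deficit = 22 − 206/11 = 36/11 ≥ 0, confirming Bessel's inequality. (The deficit equals ||v − Σ <v,e_j> e_j||^2, the squared distance from v to span{e_j}.)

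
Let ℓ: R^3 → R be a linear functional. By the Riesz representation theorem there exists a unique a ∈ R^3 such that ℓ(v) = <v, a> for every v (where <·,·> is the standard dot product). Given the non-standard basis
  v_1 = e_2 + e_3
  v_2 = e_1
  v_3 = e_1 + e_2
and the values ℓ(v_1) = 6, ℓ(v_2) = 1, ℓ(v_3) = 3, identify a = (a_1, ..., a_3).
a = (1, 2, 4)

Write a = (a_1, ..., a_3) in the standard basis. For each basis vector v_i, ℓ(v_i) = <v_i, a> is a linear equation in the a_j's. Collect the n equations into a matrix system V a = ℓ, where row i of V is v_i (expressed in the standard basis). Since V is invertible (lower-triangular with 1s on the diagonal, up to permutation), solve by back-substitution:
  V =
[[0, 1, 1],
 [1, 0, 0],
 [1, 1, 0]]
  V a = (6, 1, 3)
Solving gives a = (1, 2, 4).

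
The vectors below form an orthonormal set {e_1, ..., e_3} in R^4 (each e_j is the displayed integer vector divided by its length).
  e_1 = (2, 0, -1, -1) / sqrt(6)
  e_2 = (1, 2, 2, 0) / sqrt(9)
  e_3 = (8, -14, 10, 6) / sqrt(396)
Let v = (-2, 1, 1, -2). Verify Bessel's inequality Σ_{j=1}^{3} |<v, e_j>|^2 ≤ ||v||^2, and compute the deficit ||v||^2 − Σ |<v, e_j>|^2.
Σ |<v, e_j>|^2 = 299/66; ||v||^2 = 10; deficit = 361/66

Write each e_j = u_j / sqrt(<u_j, u_j>) where u_j is the displayed integer vector. Then <v, e_j> = <v, u_j> / sqrt(<u_j, u_j>), so |<v, e_j>|^2 = <v, u_j>^2 / <u_j, u_j>.
Coefficients: <v, e_1> = -3/sqrt(6), <v, e_2> = 2/sqrt(9), <v, e_3> = -32/sqrt(396).
Square and sum: Σ |<v, e_j>|^2 = 299/66.
Compute ||v||^2 = v·v = 10.
Deficit = 10 − 299/66 = 361/66 ≥ 0, confirming Bessel's inequality. (The deficit equals ||v − Σ <v,e_j> e_j||^2, the squared distance from v to span{e_j}.)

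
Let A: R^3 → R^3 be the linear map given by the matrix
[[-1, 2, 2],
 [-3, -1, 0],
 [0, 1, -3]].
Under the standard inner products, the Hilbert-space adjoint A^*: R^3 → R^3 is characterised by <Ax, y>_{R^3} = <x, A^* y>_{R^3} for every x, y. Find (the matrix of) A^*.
A^* = A^T =
[[-1, -3, 0],
 [2, -1, 1],
 [2, 0, -3]]

For real matrices with standard dot products, the defining identity <Ax, y> = <x, A^* y> gives (Ax)^T y = x^T (A^*) y, i.e. x^T A^T y = x^T (A^*) y. Since this holds for all x, y, we must have A^* = A^T. Therefore
A^* =
[[-1, -3, 0],
 [2, -1, 1],
 [2, 0, -3]].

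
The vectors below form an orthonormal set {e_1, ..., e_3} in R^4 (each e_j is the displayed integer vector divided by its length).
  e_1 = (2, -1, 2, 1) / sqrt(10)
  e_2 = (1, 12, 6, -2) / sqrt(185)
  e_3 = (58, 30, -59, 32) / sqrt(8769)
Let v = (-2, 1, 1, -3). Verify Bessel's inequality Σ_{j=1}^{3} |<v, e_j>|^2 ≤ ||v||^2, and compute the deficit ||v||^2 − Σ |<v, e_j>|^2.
Σ |<v, e_j>|^2 = 3043/237; ||v||^2 = 15; deficit = 512/237

Write each e_j = u_j / sqrt(<u_j, u_j>) where u_j is the displayed integer vector. Then <v, e_j> = <v, u_j> / sqrt(<u_j, u_j>), so |<v, e_j>|^2 = <v, u_j>^2 / <u_j, u_j>.
Coefficients: <v, e_1> = -6/sqrt(10), <v, e_2> = 22/sqrt(185), <v, e_3> = -241/sqrt(8769).
Square and sum: Σ |<v, e_j>|^2 = 3043/237.
Compute ||v||^2 = v·v = 15.
Deficit = 15 − 3043/237 = 512/237 ≥ 0, confirming Bessel's inequality. (The deficit equals ||v − Σ <v,e_j> e_j||^2, the squared distance from v to span{e_j}.)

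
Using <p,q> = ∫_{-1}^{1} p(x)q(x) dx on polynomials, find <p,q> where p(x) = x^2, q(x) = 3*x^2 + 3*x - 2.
<p,q> = -2/15

Expand the product: p(x)·q(x) = 3*x^4 + 3*x^3 - 2*x^2.
∫_{-1}^{1} of each monomial x^k gives [2/(k+1) if k even, 0 if k odd]. Integrating term-by-term (or equivalently evaluating the antiderivative F(x) = 3*x^5/5 + 3*x^4/4 - 2*x^3/3 at the endpoints):
  F(1) − F(−1) = 41/60 − (49/60) = -2/15.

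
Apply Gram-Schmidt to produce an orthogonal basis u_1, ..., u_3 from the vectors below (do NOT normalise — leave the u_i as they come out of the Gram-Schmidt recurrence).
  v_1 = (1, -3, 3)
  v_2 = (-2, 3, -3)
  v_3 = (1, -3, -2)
Orthogonal basis:
  u_1 = (1, -3, 3)
  u_2 = (-18/19, -3/19, 3/19)
  u_3 = (0, -5/2, -5/2)

Apply the Gram-Schmidt recurrence
  u_1 = v_1
  u_i = v_i − Σ_{j<i} ((v_i · u_j) / (u_j · u_j)) · u_j.

Step by step this gives:
  u_1 = (1, -3, 3)
  u_2 = (-18/19, -3/19, 3/19)
  u_3 = (0, -5/2, -5/2)

Orthogonality check:
  u_2 · u_1 = 0 (should be 0)
  u_3 · u_1 = 0 (should be 0)
  u_3 · u_2 = 0 (should be 0)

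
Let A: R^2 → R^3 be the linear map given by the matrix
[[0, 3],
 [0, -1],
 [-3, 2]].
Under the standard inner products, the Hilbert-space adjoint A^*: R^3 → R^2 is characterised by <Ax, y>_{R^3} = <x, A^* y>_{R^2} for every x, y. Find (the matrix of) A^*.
A^* = A^T =
[[0, 0, -3],
 [3, -1, 2]]

For real matrices with standard dot products, the defining identity <Ax, y> = <x, A^* y> gives (Ax)^T y = x^T (A^*) y, i.e. x^T A^T y = x^T (A^*) y. Since this holds for all x, y, we must have A^* = A^T. Therefore
A^* =
[[0, 0, -3],
 [3, -1, 2]].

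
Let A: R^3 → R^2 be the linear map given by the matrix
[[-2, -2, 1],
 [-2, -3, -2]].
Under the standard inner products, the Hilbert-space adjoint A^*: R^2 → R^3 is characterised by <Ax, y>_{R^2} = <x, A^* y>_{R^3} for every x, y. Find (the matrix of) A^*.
A^* = A^T =
[[-2, -2],
 [-2, -3],
 [1, -2]]

For real matrices with standard dot products, the defining identity <Ax, y> = <x, A^* y> gives (Ax)^T y = x^T (A^*) y, i.e. x^T A^T y = x^T (A^*) y. Since this holds for all x, y, we must have A^* = A^T. Therefore
A^* =
[[-2, -2],
 [-2, -3],
 [1, -2]].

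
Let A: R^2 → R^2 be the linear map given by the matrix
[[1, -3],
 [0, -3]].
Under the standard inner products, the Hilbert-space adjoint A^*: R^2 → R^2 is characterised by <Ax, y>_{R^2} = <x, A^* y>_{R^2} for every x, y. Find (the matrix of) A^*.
A^* = A^T =
[[1, 0],
 [-3, -3]]

For real matrices with standard dot products, the defining identity <Ax, y> = <x, A^* y> gives (Ax)^T y = x^T (A^*) y, i.e. x^T A^T y = x^T (A^*) y. Since this holds for all x, y, we must have A^* = A^T. Therefore
A^* =
[[1, 0],
 [-3, -3]].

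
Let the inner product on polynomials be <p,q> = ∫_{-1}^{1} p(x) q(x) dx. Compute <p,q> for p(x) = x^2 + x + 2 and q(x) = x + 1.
<p,q> = 16/3

Expand the product: p(x)·q(x) = x^3 + 2*x^2 + 3*x + 2.
∫_{-1}^{1} of each monomial x^k gives [2/(k+1) if k even, 0 if k odd]. Integrating term-by-term (or equivalently evaluating the antiderivative F(x) = x^4/4 + 2*x^3/3 + 3*x^2/2 + 2*x at the endpoints):
  F(1) − F(−1) = 53/12 − (-11/12) = 16/3.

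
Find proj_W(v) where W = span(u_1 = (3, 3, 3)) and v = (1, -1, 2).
proj_W(v) = (2/3, 2/3, 2/3)

Set up U = [u_1 | ... | u_1] ∈ R^(3×1). The projector onto W = col(U) is P = U (U^T U)^(-1) U^T.
Compute U^T U =
  [27],
and U^T v = (6).
Solve U^T U · c = U^T v for the coefficients: c = (2/9). The projection is proj_W(v) = U c.
Check: (v - proj_W(v)) · u_1 = 0  (should be 0).
Result: proj_W(v) = (2/3, 2/3, 2/3).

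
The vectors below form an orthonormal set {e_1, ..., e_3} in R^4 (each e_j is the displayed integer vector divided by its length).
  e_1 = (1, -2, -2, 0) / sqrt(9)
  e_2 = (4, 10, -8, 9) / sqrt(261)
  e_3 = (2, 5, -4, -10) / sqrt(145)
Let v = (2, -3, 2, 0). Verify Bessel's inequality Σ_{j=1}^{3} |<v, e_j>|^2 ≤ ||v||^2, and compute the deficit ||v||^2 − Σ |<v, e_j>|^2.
Σ |<v, e_j>|^2 = 49/5; ||v||^2 = 17; deficit = 36/5

Write each e_j = u_j / sqrt(<u_j, u_j>) where u_j is the displayed integer vector. Then <v, e_j> = <v, u_j> / sqrt(<u_j, u_j>), so |<v, e_j>|^2 = <v, u_j>^2 / <u_j, u_j>.
Coefficients: <v, e_1> = 4/sqrt(9), <v, e_2> = -38/sqrt(261), <v, e_3> = -19/sqrt(145).
Square and sum: Σ |<v, e_j>|^2 = 49/5.
Compute ||v||^2 = v·v = 17.
Deficit = 17 − 49/5 = 36/5 ≥ 0, confirming Bessel's inequality. (The deficit equals ||v − Σ <v,e_j> e_j||^2, the squared distance from v to span{e_j}.)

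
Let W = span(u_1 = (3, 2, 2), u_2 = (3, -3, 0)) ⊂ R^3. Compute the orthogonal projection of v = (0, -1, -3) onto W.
proj_W(v) = (-26/33, -59/33, -34/33)

Set up U = [u_1 | ... | u_2] ∈ R^(3×2). The projector onto W = col(U) is P = U (U^T U)^(-1) U^T.
Compute U^T U =
  [17, 3]
  [3, 18],
and U^T v = (-8, 3).
Solve U^T U · c = U^T v for the coefficients: c = (-17/33, 25/99). The projection is proj_W(v) = U c.
Check: (v - proj_W(v)) · u_1 = 0  (should be 0).
Check: (v - proj_W(v)) · u_2 = 0  (should be 0).
Result: proj_W(v) = (-26/33, -59/33, -34/33).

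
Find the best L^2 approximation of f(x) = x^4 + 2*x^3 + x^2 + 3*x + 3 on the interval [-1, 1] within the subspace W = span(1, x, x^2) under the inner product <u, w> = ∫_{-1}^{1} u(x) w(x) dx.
g(x) = 13*x^2/7 + 21*x/5 + 102/35

The best approximation g ∈ W is the orthogonal projection of f onto W. Writing g = a_0 + a_1 x + a_2 x^2, the coefficients solve the normal equations G · a = b where
  G_{ij} = <φ_i, φ_j> and b_i = <f, φ_i>, with φ_0 = 1, φ_1 = x, φ_2 = x^2.
G =
  [2, 0, 2/3]
  [0, 2/3, 0]
  [2/3, 0, 2/5],
b = (106/15, 14/5, 94/35).
Solving gives a_0 = 102/35, a_1 = 21/5, a_2 = 13/7, so
  g(x) = 13*x^2/7 + 21*x/5 + 102/35.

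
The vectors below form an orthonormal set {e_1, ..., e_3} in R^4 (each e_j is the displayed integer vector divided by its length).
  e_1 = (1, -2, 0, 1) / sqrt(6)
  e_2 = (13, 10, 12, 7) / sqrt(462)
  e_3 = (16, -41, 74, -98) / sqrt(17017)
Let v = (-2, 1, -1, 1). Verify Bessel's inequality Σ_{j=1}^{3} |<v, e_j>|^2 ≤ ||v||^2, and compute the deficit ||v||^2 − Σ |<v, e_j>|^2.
Σ |<v, e_j>|^2 = 1322/221; ||v||^2 = 7; deficit = 225/221

Write each e_j = u_j / sqrt(<u_j, u_j>) where u_j is the displayed integer vector. Then <v, e_j> = <v, u_j> / sqrt(<u_j, u_j>), so |<v, e_j>|^2 = <v, u_j>^2 / <u_j, u_j>.
Coefficients: <v, e_1> = -3/sqrt(6), <v, e_2> = -21/sqrt(462), <v, e_3> = -245/sqrt(17017).
Square and sum: Σ |<v, e_j>|^2 = 1322/221.
Compute ||v||^2 = v·v = 7.
Deficit = 7 − 1322/221 = 225/221 ≥ 0, confirming Bessel's inequality. (The deficit equals ||v − Σ <v,e_j> e_j||^2, the squared distance from v to span{e_j}.)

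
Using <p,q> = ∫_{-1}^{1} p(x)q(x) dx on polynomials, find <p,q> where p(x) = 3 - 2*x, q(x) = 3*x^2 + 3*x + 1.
<p,q> = 8

Expand the product: p(x)·q(x) = -6*x^3 + 3*x^2 + 7*x + 3.
∫_{-1}^{1} of each monomial x^k gives [2/(k+1) if k even, 0 if k odd]. Integrating term-by-term (or equivalently evaluating the antiderivative F(x) = -3*x^4/2 + x^3 + 7*x^2/2 + 3*x at the endpoints):
  F(1) − F(−1) = 6 − (-2) = 8.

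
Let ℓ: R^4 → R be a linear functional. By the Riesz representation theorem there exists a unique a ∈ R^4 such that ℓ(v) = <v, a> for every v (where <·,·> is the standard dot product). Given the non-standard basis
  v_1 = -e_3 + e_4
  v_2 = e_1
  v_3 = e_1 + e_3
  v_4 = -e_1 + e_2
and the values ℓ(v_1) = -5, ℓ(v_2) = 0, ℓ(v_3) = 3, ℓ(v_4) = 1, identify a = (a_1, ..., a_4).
a = (0, 1, 3, -2)

Write a = (a_1, ..., a_4) in the standard basis. For each basis vector v_i, ℓ(v_i) = <v_i, a> is a linear equation in the a_j's. Collect the n equations into a matrix system V a = ℓ, where row i of V is v_i (expressed in the standard basis). Since V is invertible (lower-triangular with 1s on the diagonal, up to permutation), solve by back-substitution:
  V =
[[0, 0, -1, 1],
 [1, 0, 0, 0],
 [1, 0, 1, 0],
 [-1, 1, 0, 0]]
  V a = (-5, 0, 3, 1)
Solving gives a = (0, 1, 3, -2).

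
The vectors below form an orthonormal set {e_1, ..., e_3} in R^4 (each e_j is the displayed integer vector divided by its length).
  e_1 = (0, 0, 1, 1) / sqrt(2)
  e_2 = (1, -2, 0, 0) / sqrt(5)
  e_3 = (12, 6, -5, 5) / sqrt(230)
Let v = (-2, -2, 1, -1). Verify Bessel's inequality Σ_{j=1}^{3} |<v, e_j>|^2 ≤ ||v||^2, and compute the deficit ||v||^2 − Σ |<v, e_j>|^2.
Σ |<v, e_j>|^2 = 10; ||v||^2 = 10; deficit = 0

Write each e_j = u_j / sqrt(<u_j, u_j>) where u_j is the displayed integer vector. Then <v, e_j> = <v, u_j> / sqrt(<u_j, u_j>), so |<v, e_j>|^2 = <v, u_j>^2 / <u_j, u_j>.
Coefficients: <v, e_1> = 0/sqrt(2), <v, e_2> = 2/sqrt(5), <v, e_3> = -46/sqrt(230).
Square and sum: Σ |<v, e_j>|^2 = 10.
Compute ||v||^2 = v·v = 10.
Deficit = 10 − 10 = 0 ≥ 0, confirming Bessel's inequality. (The deficit equals ||v − Σ <v,e_j> e_j||^2, the squared distance from v to span{e_j}.)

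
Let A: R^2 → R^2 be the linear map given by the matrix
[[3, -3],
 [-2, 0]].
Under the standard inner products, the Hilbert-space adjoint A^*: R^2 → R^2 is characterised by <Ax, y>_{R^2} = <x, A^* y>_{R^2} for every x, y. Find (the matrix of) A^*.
A^* = A^T =
[[3, -2],
 [-3, 0]]

For real matrices with standard dot products, the defining identity <Ax, y> = <x, A^* y> gives (Ax)^T y = x^T (A^*) y, i.e. x^T A^T y = x^T (A^*) y. Since this holds for all x, y, we must have A^* = A^T. Therefore
A^* =
[[3, -2],
 [-3, 0]].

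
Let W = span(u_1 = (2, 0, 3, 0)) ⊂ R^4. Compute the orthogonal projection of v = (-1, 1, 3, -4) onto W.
proj_W(v) = (14/13, 0, 21/13, 0)

Set up U = [u_1 | ... | u_1] ∈ R^(4×1). The projector onto W = col(U) is P = U (U^T U)^(-1) U^T.
Compute U^T U =
  [13],
and U^T v = (7).
Solve U^T U · c = U^T v for the coefficients: c = (7/13). The projection is proj_W(v) = U c.
Check: (v - proj_W(v)) · u_1 = 0  (should be 0).
Result: proj_W(v) = (14/13, 0, 21/13, 0).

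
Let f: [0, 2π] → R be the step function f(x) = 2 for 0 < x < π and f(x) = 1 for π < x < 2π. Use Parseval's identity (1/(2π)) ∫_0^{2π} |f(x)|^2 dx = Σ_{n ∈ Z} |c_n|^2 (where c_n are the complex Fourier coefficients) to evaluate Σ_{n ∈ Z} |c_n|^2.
Σ |c_n|^2 = 5/2

Parseval equates the L^2 energy of f (normalised by 1/(2π)) with the ℓ^2 sum of its Fourier coefficients: (1/(2π)) ∫_0^{2π} |f|^2 = Σ |c_n|^2.
Compute the left side: (1/(2π)) [∫_0^π 2^2 dx + ∫_π^{2π} 1^2 dx] = (1/(2π)) · (4π + 1π) = (4 + 1)/2 = 5/2.
So Σ_{n ∈ Z} |c_n|^2 = 5/2.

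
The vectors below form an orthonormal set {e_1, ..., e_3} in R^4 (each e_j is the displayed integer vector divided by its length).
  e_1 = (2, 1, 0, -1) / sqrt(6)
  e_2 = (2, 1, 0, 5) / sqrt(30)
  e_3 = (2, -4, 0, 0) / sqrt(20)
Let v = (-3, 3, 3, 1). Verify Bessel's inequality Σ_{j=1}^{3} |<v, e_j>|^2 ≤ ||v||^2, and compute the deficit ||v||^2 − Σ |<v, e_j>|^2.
Σ |<v, e_j>|^2 = 19; ||v||^2 = 28; deficit = 9

Write each e_j = u_j / sqrt(<u_j, u_j>) where u_j is the displayed integer vector. Then <v, e_j> = <v, u_j> / sqrt(<u_j, u_j>), so |<v, e_j>|^2 = <v, u_j>^2 / <u_j, u_j>.
Coefficients: <v, e_1> = -4/sqrt(6), <v, e_2> = 2/sqrt(30), <v, e_3> = -18/sqrt(20).
Square and sum: Σ |<v, e_j>|^2 = 19.
Compute ||v||^2 = v·v = 28.
Deficit = 28 − 19 = 9 ≥ 0, confirming Bessel's inequality. (The deficit equals ||v − Σ <v,e_j> e_j||^2, the squared distance from v to span{e_j}.)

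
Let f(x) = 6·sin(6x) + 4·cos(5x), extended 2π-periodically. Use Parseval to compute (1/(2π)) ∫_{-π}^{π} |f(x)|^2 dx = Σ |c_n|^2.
Σ |c_n|^2 = 26

Expand |f|^2 and use orthogonality of {sin(nx), cos(mx)} on [-π, π]:
  ∫_{-π}^{π} sin(nx)^2 dx = π, ∫ cos(mx)^2 dx = π, and cross terms integrate to 0.
So ∫_{-π}^{π} f(x)^2 dx = 6^2 · π + 4^2 · π = (36 + 16)π.
Divide by 2π: (36 + 16)/2 = 26.
By Parseval, this equals Σ |c_n|^2.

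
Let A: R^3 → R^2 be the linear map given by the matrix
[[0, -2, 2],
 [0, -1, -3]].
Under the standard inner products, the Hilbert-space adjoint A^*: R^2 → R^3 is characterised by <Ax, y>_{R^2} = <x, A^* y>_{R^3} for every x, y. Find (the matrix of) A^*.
A^* = A^T =
[[0, 0],
 [-2, -1],
 [2, -3]]

For real matrices with standard dot products, the defining identity <Ax, y> = <x, A^* y> gives (Ax)^T y = x^T (A^*) y, i.e. x^T A^T y = x^T (A^*) y. Since this holds for all x, y, we must have A^* = A^T. Therefore
A^* =
[[0, 0],
 [-2, -1],
 [2, -3]].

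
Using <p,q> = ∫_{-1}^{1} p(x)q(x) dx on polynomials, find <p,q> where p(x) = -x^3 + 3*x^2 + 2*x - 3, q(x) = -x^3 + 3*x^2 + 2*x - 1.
<p,q> = 62/21

Expand the product: p(x)·q(x) = x^6 - 6*x^5 + 5*x^4 + 16*x^3 - 8*x^2 - 8*x + 3.
∫_{-1}^{1} of each monomial x^k gives [2/(k+1) if k even, 0 if k odd]. Integrating term-by-term (or equivalently evaluating the antiderivative F(x) = x^7/7 - x^6 + x^5 + 4*x^4 - 8*x^3/3 - 4*x^2 + 3*x at the endpoints):
  F(1) − F(−1) = 10/21 − (-52/21) = 62/21.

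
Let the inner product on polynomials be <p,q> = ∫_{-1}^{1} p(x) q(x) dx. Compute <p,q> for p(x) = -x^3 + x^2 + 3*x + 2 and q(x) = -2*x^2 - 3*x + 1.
<p,q> = -18/5

Expand the product: p(x)·q(x) = 2*x^5 + x^4 - 10*x^3 - 12*x^2 - 3*x + 2.
∫_{-1}^{1} of each monomial x^k gives [2/(k+1) if k even, 0 if k odd]. Integrating term-by-term (or equivalently evaluating the antiderivative F(x) = x^6/3 + x^5/5 - 5*x^4/2 - 4*x^3 - 3*x^2/2 + 2*x at the endpoints):
  F(1) − F(−1) = -82/15 − (-28/15) = -18/5.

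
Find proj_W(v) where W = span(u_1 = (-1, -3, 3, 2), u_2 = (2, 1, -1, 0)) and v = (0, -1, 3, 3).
proj_W(v) = (14/37, -88/37, 88/37, 76/37)

Set up U = [u_1 | ... | u_2] ∈ R^(4×2). The projector onto W = col(U) is P = U (U^T U)^(-1) U^T.
Compute U^T U =
  [23, -8]
  [-8, 6],
and U^T v = (18, -4).
Solve U^T U · c = U^T v for the coefficients: c = (38/37, 26/37). The projection is proj_W(v) = U c.
Check: (v - proj_W(v)) · u_1 = 0  (should be 0).
Check: (v - proj_W(v)) · u_2 = 0  (should be 0).
Result: proj_W(v) = (14/37, -88/37, 88/37, 76/37).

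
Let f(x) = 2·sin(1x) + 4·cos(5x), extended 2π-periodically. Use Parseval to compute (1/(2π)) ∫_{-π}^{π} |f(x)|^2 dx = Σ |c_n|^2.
Σ |c_n|^2 = 10

Expand |f|^2 and use orthogonality of {sin(nx), cos(mx)} on [-π, π]:
  ∫_{-π}^{π} sin(nx)^2 dx = π, ∫ cos(mx)^2 dx = π, and cross terms integrate to 0.
So ∫_{-π}^{π} f(x)^2 dx = 2^2 · π + 4^2 · π = (4 + 16)π.
Divide by 2π: (4 + 16)/2 = 10.
By Parseval, this equals Σ |c_n|^2.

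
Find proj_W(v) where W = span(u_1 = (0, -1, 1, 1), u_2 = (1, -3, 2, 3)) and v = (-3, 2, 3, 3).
proj_W(v) = (-14/5, -2/5, 16/5, 2/5)

Set up U = [u_1 | ... | u_2] ∈ R^(4×2). The projector onto W = col(U) is P = U (U^T U)^(-1) U^T.
Compute U^T U =
  [3, 8]
  [8, 23],
and U^T v = (4, 6).
Solve U^T U · c = U^T v for the coefficients: c = (44/5, -14/5). The projection is proj_W(v) = U c.
Check: (v - proj_W(v)) · u_1 = 0  (should be 0).
Check: (v - proj_W(v)) · u_2 = 0  (should be 0).
Result: proj_W(v) = (-14/5, -2/5, 16/5, 2/5).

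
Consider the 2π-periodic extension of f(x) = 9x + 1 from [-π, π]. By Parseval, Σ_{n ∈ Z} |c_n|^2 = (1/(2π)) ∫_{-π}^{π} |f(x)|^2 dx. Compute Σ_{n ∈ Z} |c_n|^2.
Σ |c_n|^2 = 27π^2 + 1

Expand and integrate term by term over [-π, π]:
  ∫ (9x)^2 dx = 81·(2π^3/3); ∫ 2·9·(1)·x dx = 0 (odd integrand); ∫ 1^2 dx = 1·2π.
So (1/(2π)) ∫_{-π}^{π} (9x + 1)^2 dx = 81π^2/3 + 1 = 27π^2 + 1.
Parseval ⇒ Σ |c_n|^2 = 27π^2 + 1.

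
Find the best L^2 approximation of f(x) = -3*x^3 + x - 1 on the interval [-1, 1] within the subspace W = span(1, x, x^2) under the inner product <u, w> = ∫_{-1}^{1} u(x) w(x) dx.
g(x) = -4*x/5 - 1

The best approximation g ∈ W is the orthogonal projection of f onto W. Writing g = a_0 + a_1 x + a_2 x^2, the coefficients solve the normal equations G · a = b where
  G_{ij} = <φ_i, φ_j> and b_i = <f, φ_i>, with φ_0 = 1, φ_1 = x, φ_2 = x^2.
G =
  [2, 0, 2/3]
  [0, 2/3, 0]
  [2/3, 0, 2/5],
b = (-2, -8/15, -2/3).
Solving gives a_0 = -1, a_1 = -4/5, a_2 = 0, so
  g(x) = -4*x/5 - 1.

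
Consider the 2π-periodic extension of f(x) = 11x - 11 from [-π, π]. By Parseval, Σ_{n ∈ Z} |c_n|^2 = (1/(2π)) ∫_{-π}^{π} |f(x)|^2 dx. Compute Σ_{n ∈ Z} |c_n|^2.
Σ |c_n|^2 = 121π^2/3 + 121

Expand and integrate term by term over [-π, π]:
  ∫ (11x)^2 dx = 121·(2π^3/3); ∫ 2·11·(-11)·x dx = 0 (odd integrand); ∫ (-11)^2 dx = 121·2π.
So (1/(2π)) ∫_{-π}^{π} (11x - 11)^2 dx = 121π^2/3 + 121 = 121π^2/3 + 121.
Parseval ⇒ Σ |c_n|^2 = 121π^2/3 + 121.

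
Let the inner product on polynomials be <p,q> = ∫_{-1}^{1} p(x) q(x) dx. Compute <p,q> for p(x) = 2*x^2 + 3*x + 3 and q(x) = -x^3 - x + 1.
<p,q> = 62/15

Expand the product: p(x)·q(x) = -2*x^5 - 3*x^4 - 5*x^3 - x^2 + 3.
∫_{-1}^{1} of each monomial x^k gives [2/(k+1) if k even, 0 if k odd]. Integrating term-by-term (or equivalently evaluating the antiderivative F(x) = -x^6/3 - 3*x^5/5 - 5*x^4/4 - x^3/3 + 3*x at the endpoints):
  F(1) − F(−1) = 29/60 − (-73/20) = 62/15.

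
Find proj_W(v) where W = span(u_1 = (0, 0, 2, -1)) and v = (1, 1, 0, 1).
proj_W(v) = (0, 0, -2/5, 1/5)

Set up U = [u_1 | ... | u_1] ∈ R^(4×1). The projector onto W = col(U) is P = U (U^T U)^(-1) U^T.
Compute U^T U =
  [5],
and U^T v = (-1).
Solve U^T U · c = U^T v for the coefficients: c = (-1/5). The projection is proj_W(v) = U c.
Check: (v - proj_W(v)) · u_1 = 0  (should be 0).
Result: proj_W(v) = (0, 0, -2/5, 1/5).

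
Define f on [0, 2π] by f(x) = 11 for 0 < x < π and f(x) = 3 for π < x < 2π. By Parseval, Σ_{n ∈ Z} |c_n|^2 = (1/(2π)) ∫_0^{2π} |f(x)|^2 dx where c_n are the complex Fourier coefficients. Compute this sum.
Σ |c_n|^2 = 65

Parseval equates the L^2 energy of f (normalised by 1/(2π)) with the ℓ^2 sum of its Fourier coefficients: (1/(2π)) ∫_0^{2π} |f|^2 = Σ |c_n|^2.
Compute the left side: (1/(2π)) [∫_0^π 11^2 dx + ∫_π^{2π} 3^2 dx] = (1/(2π)) · (121π + 9π) = (121 + 9)/2 = 65.
So Σ_{n ∈ Z} |c_n|^2 = 65.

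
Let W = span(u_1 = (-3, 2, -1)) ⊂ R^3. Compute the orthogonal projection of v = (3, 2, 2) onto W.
proj_W(v) = (3/2, -1, 1/2)

Set up U = [u_1 | ... | u_1] ∈ R^(3×1). The projector onto W = col(U) is P = U (U^T U)^(-1) U^T.
Compute U^T U =
  [14],
and U^T v = (-7).
Solve U^T U · c = U^T v for the coefficients: c = (-1/2). The projection is proj_W(v) = U c.
Check: (v - proj_W(v)) · u_1 = 0  (should be 0).
Result: proj_W(v) = (3/2, -1, 1/2).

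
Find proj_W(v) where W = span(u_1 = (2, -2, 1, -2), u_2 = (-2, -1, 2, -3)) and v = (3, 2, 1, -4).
proj_W(v) = (50/33, -56/33, 31/33, -20/11)

Set up U = [u_1 | ... | u_2] ∈ R^(4×2). The projector onto W = col(U) is P = U (U^T U)^(-1) U^T.
Compute U^T U =
  [13, 6]
  [6, 18],
and U^T v = (11, 6).
Solve U^T U · c = U^T v for the coefficients: c = (9/11, 2/33). The projection is proj_W(v) = U c.
Check: (v - proj_W(v)) · u_1 = 0  (should be 0).
Check: (v - proj_W(v)) · u_2 = 0  (should be 0).
Result: proj_W(v) = (50/33, -56/33, 31/33, -20/11).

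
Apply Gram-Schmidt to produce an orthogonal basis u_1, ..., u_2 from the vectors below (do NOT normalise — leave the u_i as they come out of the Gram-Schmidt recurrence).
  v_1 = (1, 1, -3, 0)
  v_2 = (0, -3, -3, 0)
Orthogonal basis:
  u_1 = (1, 1, -3, 0)
  u_2 = (-6/11, -39/11, -15/11, 0)

Apply the Gram-Schmidt recurrence
  u_1 = v_1
  u_i = v_i − Σ_{j<i} ((v_i · u_j) / (u_j · u_j)) · u_j.

Step by step this gives:
  u_1 = (1, 1, -3, 0)
  u_2 = (-6/11, -39/11, -15/11, 0)

Orthogonality check:
  u_2 · u_1 = 0 (should be 0)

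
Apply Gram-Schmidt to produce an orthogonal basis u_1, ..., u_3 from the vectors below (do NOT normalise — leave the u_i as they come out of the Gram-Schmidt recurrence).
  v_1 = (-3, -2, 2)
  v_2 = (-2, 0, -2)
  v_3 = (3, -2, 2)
Orthogonal basis:
  u_1 = (-3, -2, 2)
  u_2 = (-28/17, 4/17, -38/17)
  u_3 = (8/11, -20/11, -8/11)

Apply the Gram-Schmidt recurrence
  u_1 = v_1
  u_i = v_i − Σ_{j<i} ((v_i · u_j) / (u_j · u_j)) · u_j.

Step by step this gives:
  u_1 = (-3, -2, 2)
  u_2 = (-28/17, 4/17, -38/17)
  u_3 = (8/11, -20/11, -8/11)

Orthogonality check:
  u_2 · u_1 = 0 (should be 0)
  u_3 · u_1 = 0 (should be 0)
  u_3 · u_2 = 0 (should be 0)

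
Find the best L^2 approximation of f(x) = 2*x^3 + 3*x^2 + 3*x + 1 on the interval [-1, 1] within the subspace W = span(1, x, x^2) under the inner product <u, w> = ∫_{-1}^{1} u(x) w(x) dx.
g(x) = 3*x^2 + 21*x/5 + 1

The best approximation g ∈ W is the orthogonal projection of f onto W. Writing g = a_0 + a_1 x + a_2 x^2, the coefficients solve the normal equations G · a = b where
  G_{ij} = <φ_i, φ_j> and b_i = <f, φ_i>, with φ_0 = 1, φ_1 = x, φ_2 = x^2.
G =
  [2, 0, 2/3]
  [0, 2/3, 0]
  [2/3, 0, 2/5],
b = (4, 14/5, 28/15).
Solving gives a_0 = 1, a_1 = 21/5, a_2 = 3, so
  g(x) = 3*x^2 + 21*x/5 + 1.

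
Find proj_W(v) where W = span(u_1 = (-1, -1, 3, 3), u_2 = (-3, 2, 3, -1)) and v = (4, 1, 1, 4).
proj_W(v) = (563/411, -887/411, 17/137, 1211/411)

Set up U = [u_1 | ... | u_2] ∈ R^(4×2). The projector onto W = col(U) is P = U (U^T U)^(-1) U^T.
Compute U^T U =
  [20, 7]
  [7, 23],
and U^T v = (10, -11).
Solve U^T U · c = U^T v for the coefficients: c = (307/411, -290/411). The projection is proj_W(v) = U c.
Check: (v - proj_W(v)) · u_1 = 0  (should be 0).
Check: (v - proj_W(v)) · u_2 = 0  (should be 0).
Result: proj_W(v) = (563/411, -887/411, 17/137, 1211/411).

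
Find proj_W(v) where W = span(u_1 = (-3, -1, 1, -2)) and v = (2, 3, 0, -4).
proj_W(v) = (1/5, 1/15, -1/15, 2/15)

Set up U = [u_1 | ... | u_1] ∈ R^(4×1). The projector onto W = col(U) is P = U (U^T U)^(-1) U^T.
Compute U^T U =
  [15],
and U^T v = (-1).
Solve U^T U · c = U^T v for the coefficients: c = (-1/15). The projection is proj_W(v) = U c.
Check: (v - proj_W(v)) · u_1 = 0  (should be 0).
Result: proj_W(v) = (1/5, 1/15, -1/15, 2/15).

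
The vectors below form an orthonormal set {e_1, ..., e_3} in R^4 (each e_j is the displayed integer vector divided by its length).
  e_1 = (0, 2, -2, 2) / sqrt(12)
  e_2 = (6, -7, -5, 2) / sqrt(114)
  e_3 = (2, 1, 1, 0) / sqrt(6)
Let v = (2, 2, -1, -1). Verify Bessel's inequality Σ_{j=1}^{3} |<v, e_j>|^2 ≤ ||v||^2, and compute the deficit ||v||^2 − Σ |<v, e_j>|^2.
Σ |<v, e_j>|^2 = 314/57; ||v||^2 = 10; deficit = 256/57

Write each e_j = u_j / sqrt(<u_j, u_j>) where u_j is the displayed integer vector. Then <v, e_j> = <v, u_j> / sqrt(<u_j, u_j>), so |<v, e_j>|^2 = <v, u_j>^2 / <u_j, u_j>.
Coefficients: <v, e_1> = 4/sqrt(12), <v, e_2> = 1/sqrt(114), <v, e_3> = 5/sqrt(6).
Square and sum: Σ |<v, e_j>|^2 = 314/57.
Compute ||v||^2 = v·v = 10.
Deficit = 10 − 314/57 = 256/57 ≥ 0, confirming Bessel's inequality. (The deficit equals ||v − Σ <v,e_j> e_j||^2, the squared distance from v to span{e_j}.)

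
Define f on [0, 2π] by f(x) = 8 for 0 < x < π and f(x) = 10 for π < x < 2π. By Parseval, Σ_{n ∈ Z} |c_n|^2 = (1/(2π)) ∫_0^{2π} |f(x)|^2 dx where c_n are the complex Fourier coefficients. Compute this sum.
Σ |c_n|^2 = 82

Parseval equates the L^2 energy of f (normalised by 1/(2π)) with the ℓ^2 sum of its Fourier coefficients: (1/(2π)) ∫_0^{2π} |f|^2 = Σ |c_n|^2.
Compute the left side: (1/(2π)) [∫_0^π 8^2 dx + ∫_π^{2π} 10^2 dx] = (1/(2π)) · (64π + 100π) = (64 + 100)/2 = 82.
So Σ_{n ∈ Z} |c_n|^2 = 82.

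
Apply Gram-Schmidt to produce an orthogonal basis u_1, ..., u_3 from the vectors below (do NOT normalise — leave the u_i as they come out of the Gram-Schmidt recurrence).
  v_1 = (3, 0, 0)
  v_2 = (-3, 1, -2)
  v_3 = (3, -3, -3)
Orthogonal basis:
  u_1 = (3, 0, 0)
  u_2 = (0, 1, -2)
  u_3 = (0, -18/5, -9/5)

Apply the Gram-Schmidt recurrence
  u_1 = v_1
  u_i = v_i − Σ_{j<i} ((v_i · u_j) / (u_j · u_j)) · u_j.

Step by step this gives:
  u_1 = (3, 0, 0)
  u_2 = (0, 1, -2)
  u_3 = (0, -18/5, -9/5)

Orthogonality check:
  u_2 · u_1 = 0 (should be 0)
  u_3 · u_1 = 0 (should be 0)
  u_3 · u_2 = 0 (should be 0)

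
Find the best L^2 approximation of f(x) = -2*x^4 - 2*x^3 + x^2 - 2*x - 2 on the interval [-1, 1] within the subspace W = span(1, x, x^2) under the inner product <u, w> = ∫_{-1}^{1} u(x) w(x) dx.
g(x) = -5*x^2/7 - 16*x/5 - 64/35

The best approximation g ∈ W is the orthogonal projection of f onto W. Writing g = a_0 + a_1 x + a_2 x^2, the coefficients solve the normal equations G · a = b where
  G_{ij} = <φ_i, φ_j> and b_i = <f, φ_i>, with φ_0 = 1, φ_1 = x, φ_2 = x^2.
G =
  [2, 0, 2/3]
  [0, 2/3, 0]
  [2/3, 0, 2/5],
b = (-62/15, -32/15, -158/105).
Solving gives a_0 = -64/35, a_1 = -16/5, a_2 = -5/7, so
  g(x) = -5*x^2/7 - 16*x/5 - 64/35.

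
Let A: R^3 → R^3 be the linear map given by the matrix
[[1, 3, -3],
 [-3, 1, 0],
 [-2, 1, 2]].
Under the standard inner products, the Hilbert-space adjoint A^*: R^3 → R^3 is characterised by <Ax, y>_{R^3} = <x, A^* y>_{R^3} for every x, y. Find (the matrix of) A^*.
A^* = A^T =
[[1, -3, -2],
 [3, 1, 1],
 [-3, 0, 2]]

For real matrices with standard dot products, the defining identity <Ax, y> = <x, A^* y> gives (Ax)^T y = x^T (A^*) y, i.e. x^T A^T y = x^T (A^*) y. Since this holds for all x, y, we must have A^* = A^T. Therefore
A^* =
[[1, -3, -2],
 [3, 1, 1],
 [-3, 0, 2]].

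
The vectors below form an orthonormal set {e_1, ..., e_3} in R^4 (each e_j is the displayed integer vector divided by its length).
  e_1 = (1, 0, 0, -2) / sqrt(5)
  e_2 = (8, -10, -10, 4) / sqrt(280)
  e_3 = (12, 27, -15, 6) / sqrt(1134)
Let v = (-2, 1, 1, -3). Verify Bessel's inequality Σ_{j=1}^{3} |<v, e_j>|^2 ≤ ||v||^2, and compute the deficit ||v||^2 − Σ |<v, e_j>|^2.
Σ |<v, e_j>|^2 = 110/9; ||v||^2 = 15; deficit = 25/9

Write each e_j = u_j / sqrt(<u_j, u_j>) where u_j is the displayed integer vector. Then <v, e_j> = <v, u_j> / sqrt(<u_j, u_j>), so |<v, e_j>|^2 = <v, u_j>^2 / <u_j, u_j>.
Coefficients: <v, e_1> = 4/sqrt(5), <v, e_2> = -48/sqrt(280), <v, e_3> = -30/sqrt(1134).
Square and sum: Σ |<v, e_j>|^2 = 110/9.
Compute ||v||^2 = v·v = 15.
Deficit = 15 − 110/9 = 25/9 ≥ 0, confirming Bessel's inequality. (The deficit equals ||v − Σ <v,e_j> e_j||^2, the squared distance from v to span{e_j}.)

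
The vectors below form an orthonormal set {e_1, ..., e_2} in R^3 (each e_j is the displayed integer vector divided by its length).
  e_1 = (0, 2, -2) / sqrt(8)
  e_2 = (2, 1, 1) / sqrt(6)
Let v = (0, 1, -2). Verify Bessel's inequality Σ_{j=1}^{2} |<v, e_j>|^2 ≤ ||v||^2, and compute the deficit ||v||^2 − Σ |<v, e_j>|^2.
Σ |<v, e_j>|^2 = 14/3; ||v||^2 = 5; deficit = 1/3

Write each e_j = u_j / sqrt(<u_j, u_j>) where u_j is the displayed integer vector. Then <v, e_j> = <v, u_j> / sqrt(<u_j, u_j>), so |<v, e_j>|^2 = <v, u_j>^2 / <u_j, u_j>.
Coefficients: <v, e_1> = 6/sqrt(8), <v, e_2> = -1/sqrt(6).
Square and sum: Σ |<v, e_j>|^2 = 14/3.
Compute ||v||^2 = v·v = 5.
Deficit = 5 − 14/3 = 1/3 ≥ 0, confirming Bessel's inequality. (The deficit equals ||v − Σ <v,e_j> e_j||^2, the squared distance from v to span{e_j}.)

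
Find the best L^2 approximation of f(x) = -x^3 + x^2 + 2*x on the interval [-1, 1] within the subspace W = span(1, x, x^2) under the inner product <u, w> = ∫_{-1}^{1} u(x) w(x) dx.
g(x) = x^2 + 7*x/5

The best approximation g ∈ W is the orthogonal projection of f onto W. Writing g = a_0 + a_1 x + a_2 x^2, the coefficients solve the normal equations G · a = b where
  G_{ij} = <φ_i, φ_j> and b_i = <f, φ_i>, with φ_0 = 1, φ_1 = x, φ_2 = x^2.
G =
  [2, 0, 2/3]
  [0, 2/3, 0]
  [2/3, 0, 2/5],
b = (2/3, 14/15, 2/5).
Solving gives a_0 = 0, a_1 = 7/5, a_2 = 1, so
  g(x) = x^2 + 7*x/5.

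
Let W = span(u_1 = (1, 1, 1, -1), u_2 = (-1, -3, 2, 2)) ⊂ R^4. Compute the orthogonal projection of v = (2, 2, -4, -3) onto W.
proj_W(v) = (3/4, 97/28, -93/28, -59/28)

Set up U = [u_1 | ... | u_2] ∈ R^(4×2). The projector onto W = col(U) is P = U (U^T U)^(-1) U^T.
Compute U^T U =
  [4, -4]
  [-4, 18],
and U^T v = (3, -22).
Solve U^T U · c = U^T v for the coefficients: c = (-17/28, -19/14). The projection is proj_W(v) = U c.
Check: (v - proj_W(v)) · u_1 = 0  (should be 0).
Check: (v - proj_W(v)) · u_2 = 0  (should be 0).
Result: proj_W(v) = (3/4, 97/28, -93/28, -59/28).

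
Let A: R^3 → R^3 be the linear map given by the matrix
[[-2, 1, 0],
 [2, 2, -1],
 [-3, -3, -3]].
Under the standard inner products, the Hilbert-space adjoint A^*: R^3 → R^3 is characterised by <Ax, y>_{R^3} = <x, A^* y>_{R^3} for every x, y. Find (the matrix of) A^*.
A^* = A^T =
[[-2, 2, -3],
 [1, 2, -3],
 [0, -1, -3]]

For real matrices with standard dot products, the defining identity <Ax, y> = <x, A^* y> gives (Ax)^T y = x^T (A^*) y, i.e. x^T A^T y = x^T (A^*) y. Since this holds for all x, y, we must have A^* = A^T. Therefore
A^* =
[[-2, 2, -3],
 [1, 2, -3],
 [0, -1, -3]].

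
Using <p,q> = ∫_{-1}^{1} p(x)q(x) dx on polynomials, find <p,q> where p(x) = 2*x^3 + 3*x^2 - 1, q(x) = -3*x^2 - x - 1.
<p,q> = -12/5

Expand the product: p(x)·q(x) = -6*x^5 - 11*x^4 - 5*x^3 + x + 1.
∫_{-1}^{1} of each monomial x^k gives [2/(k+1) if k even, 0 if k odd]. Integrating term-by-term (or equivalently evaluating the antiderivative F(x) = -x^6 - 11*x^5/5 - 5*x^4/4 + x^2/2 + x at the endpoints):
  F(1) − F(−1) = -59/20 − (-11/20) = -12/5.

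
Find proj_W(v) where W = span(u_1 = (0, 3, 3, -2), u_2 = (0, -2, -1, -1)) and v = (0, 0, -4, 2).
proj_W(v) = (0, -110/83, -178/83, 232/83)

Set up U = [u_1 | ... | u_2] ∈ R^(4×2). The projector onto W = col(U) is P = U (U^T U)^(-1) U^T.
Compute U^T U =
  [22, -7]
  [-7, 6],
and U^T v = (-16, 2).
Solve U^T U · c = U^T v for the coefficients: c = (-82/83, -68/83). The projection is proj_W(v) = U c.
Check: (v - proj_W(v)) · u_1 = 0  (should be 0).
Check: (v - proj_W(v)) · u_2 = 0  (should be 0).
Result: proj_W(v) = (0, -110/83, -178/83, 232/83).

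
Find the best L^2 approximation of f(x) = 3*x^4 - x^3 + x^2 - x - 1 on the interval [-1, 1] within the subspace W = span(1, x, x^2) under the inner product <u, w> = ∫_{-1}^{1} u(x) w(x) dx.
g(x) = 25*x^2/7 - 8*x/5 - 44/35

The best approximation g ∈ W is the orthogonal projection of f onto W. Writing g = a_0 + a_1 x + a_2 x^2, the coefficients solve the normal equations G · a = b where
  G_{ij} = <φ_i, φ_j> and b_i = <f, φ_i>, with φ_0 = 1, φ_1 = x, φ_2 = x^2.
G =
  [2, 0, 2/3]
  [0, 2/3, 0]
  [2/3, 0, 2/5],
b = (-2/15, -16/15, 62/105).
Solving gives a_0 = -44/35, a_1 = -8/5, a_2 = 25/7, so
  g(x) = 25*x^2/7 - 8*x/5 - 44/35.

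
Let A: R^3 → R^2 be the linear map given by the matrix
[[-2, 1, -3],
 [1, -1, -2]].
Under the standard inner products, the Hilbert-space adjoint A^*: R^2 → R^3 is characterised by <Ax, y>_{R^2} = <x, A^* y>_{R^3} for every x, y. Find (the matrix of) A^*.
A^* = A^T =
[[-2, 1],
 [1, -1],
 [-3, -2]]

For real matrices with standard dot products, the defining identity <Ax, y> = <x, A^* y> gives (Ax)^T y = x^T (A^*) y, i.e. x^T A^T y = x^T (A^*) y. Since this holds for all x, y, we must have A^* = A^T. Therefore
A^* =
[[-2, 1],
 [1, -1],
 [-3, -2]].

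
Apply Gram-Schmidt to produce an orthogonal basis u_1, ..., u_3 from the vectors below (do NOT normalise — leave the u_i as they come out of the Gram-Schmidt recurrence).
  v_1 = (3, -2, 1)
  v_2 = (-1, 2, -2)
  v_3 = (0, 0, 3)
Orthogonal basis:
  u_1 = (3, -2, 1)
  u_2 = (13/14, 5/7, -19/14)
  u_3 = (8/15, 4/3, 16/15)

Apply the Gram-Schmidt recurrence
  u_1 = v_1
  u_i = v_i − Σ_{j<i} ((v_i · u_j) / (u_j · u_j)) · u_j.

Step by step this gives:
  u_1 = (3, -2, 1)
  u_2 = (13/14, 5/7, -19/14)
  u_3 = (8/15, 4/3, 16/15)

Orthogonality check:
  u_2 · u_1 = 0 (should be 0)
  u_3 · u_1 = 0 (should be 0)
  u_3 · u_2 = 0 (should be 0)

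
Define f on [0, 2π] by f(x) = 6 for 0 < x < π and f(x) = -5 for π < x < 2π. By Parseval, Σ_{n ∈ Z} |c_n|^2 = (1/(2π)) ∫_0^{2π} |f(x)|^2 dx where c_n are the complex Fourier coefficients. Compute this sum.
Σ |c_n|^2 = 61/2

Parseval equates the L^2 energy of f (normalised by 1/(2π)) with the ℓ^2 sum of its Fourier coefficients: (1/(2π)) ∫_0^{2π} |f|^2 = Σ |c_n|^2.
Compute the left side: (1/(2π)) [∫_0^π 6^2 dx + ∫_π^{2π} (-5)^2 dx] = (1/(2π)) · (36π + 25π) = (36 + 25)/2 = 61/2.
So Σ_{n ∈ Z} |c_n|^2 = 61/2.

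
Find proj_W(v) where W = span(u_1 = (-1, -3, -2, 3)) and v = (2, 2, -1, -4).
proj_W(v) = (18/23, 54/23, 36/23, -54/23)

Set up U = [u_1 | ... | u_1] ∈ R^(4×1). The projector onto W = col(U) is P = U (U^T U)^(-1) U^T.
Compute U^T U =
  [23],
and U^T v = (-18).
Solve U^T U · c = U^T v for the coefficients: c = (-18/23). The projection is proj_W(v) = U c.
Check: (v - proj_W(v)) · u_1 = 0  (should be 0).
Result: proj_W(v) = (18/23, 54/23, 36/23, -54/23).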